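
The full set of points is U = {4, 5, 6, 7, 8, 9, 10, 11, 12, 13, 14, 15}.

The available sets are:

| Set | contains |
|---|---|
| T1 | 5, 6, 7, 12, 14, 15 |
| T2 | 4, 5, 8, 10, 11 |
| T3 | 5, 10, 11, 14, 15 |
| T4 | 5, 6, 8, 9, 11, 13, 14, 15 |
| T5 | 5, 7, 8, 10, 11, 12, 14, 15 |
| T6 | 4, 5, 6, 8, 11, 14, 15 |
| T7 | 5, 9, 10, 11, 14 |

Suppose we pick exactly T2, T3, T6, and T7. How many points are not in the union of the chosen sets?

Union of T2, T3, T6, T7 = {4, 5, 6, 8, 9, 10, 11, 14, 15}.
Not covered: 7, 12, 13 — 3 points.

3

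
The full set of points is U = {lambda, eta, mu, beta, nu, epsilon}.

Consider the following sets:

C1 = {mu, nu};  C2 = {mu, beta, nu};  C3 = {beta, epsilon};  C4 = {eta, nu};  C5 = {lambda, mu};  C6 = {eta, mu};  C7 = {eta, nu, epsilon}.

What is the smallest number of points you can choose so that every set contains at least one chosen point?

3

H = {mu, beta, nu} meets every set (each contains at least one member of H), and |H| = 3.
The sets C3, C4, C5 are pairwise disjoint, so any hitting set needs a separate point for each — at least 3. Hence 3 is optimal.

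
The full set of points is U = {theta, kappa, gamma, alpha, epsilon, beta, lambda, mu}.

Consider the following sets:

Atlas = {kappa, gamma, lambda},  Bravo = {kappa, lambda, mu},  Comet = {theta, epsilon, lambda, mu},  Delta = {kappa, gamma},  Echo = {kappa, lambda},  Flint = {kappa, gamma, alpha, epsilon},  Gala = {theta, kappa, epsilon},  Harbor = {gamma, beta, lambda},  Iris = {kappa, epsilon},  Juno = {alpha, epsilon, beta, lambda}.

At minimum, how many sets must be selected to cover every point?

3

Comet and Flint and Harbor together: Comet ∪ Flint ∪ Harbor = {theta, kappa, gamma, alpha, epsilon, beta, lambda, mu} — every point is covered.
No 2 of the 10 sets cover everything (all 45 combinations miss at least one point), so 3 is optimal.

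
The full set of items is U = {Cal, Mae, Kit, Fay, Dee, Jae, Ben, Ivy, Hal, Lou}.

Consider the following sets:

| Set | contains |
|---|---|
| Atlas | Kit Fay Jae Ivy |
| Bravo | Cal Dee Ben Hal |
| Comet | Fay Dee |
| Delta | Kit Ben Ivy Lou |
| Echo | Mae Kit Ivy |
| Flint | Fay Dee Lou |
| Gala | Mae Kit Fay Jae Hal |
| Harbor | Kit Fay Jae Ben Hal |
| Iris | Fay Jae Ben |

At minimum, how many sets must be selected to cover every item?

3

Bravo, Delta, and Gala cover everything between them: the union {Cal, Mae, Kit, Fay, Dee, Jae, Ben, Ivy, Hal, Lou} is all of U.
Only Bravo contains Cal, so Bravo is forced; the remaining 6 items need at least 2 more sets (each remaining set adds at most 4) — so at least 3 sets are needed, and 3 is optimal.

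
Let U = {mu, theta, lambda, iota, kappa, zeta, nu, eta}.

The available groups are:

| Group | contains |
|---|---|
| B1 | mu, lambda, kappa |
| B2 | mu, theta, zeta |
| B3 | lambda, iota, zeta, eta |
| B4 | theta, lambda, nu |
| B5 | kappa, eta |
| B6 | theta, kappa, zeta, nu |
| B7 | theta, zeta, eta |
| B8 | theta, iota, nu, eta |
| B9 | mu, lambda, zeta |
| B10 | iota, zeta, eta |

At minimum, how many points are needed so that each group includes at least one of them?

The 3 points {theta, kappa, zeta} hit every group.
No choice of 2 points meets every group, so 3 is the minimum.

3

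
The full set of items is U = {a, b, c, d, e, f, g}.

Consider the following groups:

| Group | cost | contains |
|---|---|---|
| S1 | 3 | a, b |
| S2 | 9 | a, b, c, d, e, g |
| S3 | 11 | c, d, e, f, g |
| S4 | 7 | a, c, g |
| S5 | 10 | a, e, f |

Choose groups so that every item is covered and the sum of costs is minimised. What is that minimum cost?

S1, S3 together cover every item (S1 ∪ S3 = {a, b, c, d, e, f, g}); total cost 3 + 11 = 14.
No covering selection has total cost below 14.

14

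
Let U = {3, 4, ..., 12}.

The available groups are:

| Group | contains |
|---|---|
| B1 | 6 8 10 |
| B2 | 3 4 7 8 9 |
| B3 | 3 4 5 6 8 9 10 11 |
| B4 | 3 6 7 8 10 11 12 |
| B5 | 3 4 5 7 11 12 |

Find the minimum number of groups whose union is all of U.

2

B3 and B4 together: B3 ∪ B4 = {3, 4, 5, 6, 7, 8, 9, 10, 11, 12} — every element is covered.
No single group has all 10 elements (the largest, B3, has 8), so 2 is optimal.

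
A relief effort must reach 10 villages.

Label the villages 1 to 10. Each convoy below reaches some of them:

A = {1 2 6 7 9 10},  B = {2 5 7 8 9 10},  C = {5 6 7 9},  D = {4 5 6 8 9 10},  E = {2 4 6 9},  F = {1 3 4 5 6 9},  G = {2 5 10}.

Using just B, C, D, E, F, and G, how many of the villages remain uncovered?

0

Union of B, C, D, E, F, G = {1, 2, 3, 4, 5, 6, 7, 8, 9, 10} — that's every village, so 0 are uncovered.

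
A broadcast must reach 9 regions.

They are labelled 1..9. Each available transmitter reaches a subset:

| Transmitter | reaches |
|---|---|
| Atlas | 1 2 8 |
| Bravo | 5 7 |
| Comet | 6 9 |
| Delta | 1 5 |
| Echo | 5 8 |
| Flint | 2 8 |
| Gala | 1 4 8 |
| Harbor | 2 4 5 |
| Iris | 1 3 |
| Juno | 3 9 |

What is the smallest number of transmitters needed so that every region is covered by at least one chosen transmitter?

Take {Atlas, Bravo, Comet, Harbor, Iris}. Their union is {1, 2, 3, 4, 5, 6, 7, 8, 9}, which is all 9 regions.
No 4 of the 10 transmitters cover everything (all 210 combinations miss at least one region), so 5 is optimal.

5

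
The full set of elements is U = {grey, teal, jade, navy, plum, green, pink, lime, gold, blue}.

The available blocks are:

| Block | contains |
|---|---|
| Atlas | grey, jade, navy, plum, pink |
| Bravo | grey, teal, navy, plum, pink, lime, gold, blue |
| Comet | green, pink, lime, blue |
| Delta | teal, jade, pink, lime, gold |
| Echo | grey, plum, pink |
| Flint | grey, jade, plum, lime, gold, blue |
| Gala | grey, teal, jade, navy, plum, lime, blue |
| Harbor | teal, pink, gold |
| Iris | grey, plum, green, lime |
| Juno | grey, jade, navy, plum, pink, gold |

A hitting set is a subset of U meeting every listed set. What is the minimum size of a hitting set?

2

The 2 elements {grey, pink} hit every block.
The blocks Harbor, Iris are pairwise disjoint, so any hitting set needs a separate element for each — at least 2. Hence 2 is optimal.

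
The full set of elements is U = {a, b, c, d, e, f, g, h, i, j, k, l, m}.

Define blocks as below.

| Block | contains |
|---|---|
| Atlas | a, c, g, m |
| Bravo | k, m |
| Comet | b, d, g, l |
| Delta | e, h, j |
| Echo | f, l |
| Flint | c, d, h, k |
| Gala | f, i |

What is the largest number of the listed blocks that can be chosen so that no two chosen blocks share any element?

Bravo, Comet, Delta, Gala are pairwise disjoint (Bravo={k,m}; Comet={b,d,g,l}; Delta={e,h,j}; Gala={f,i}).
Every remaining block overlaps one of these, and no 5 of the listed blocks are pairwise disjoint, so 4 is the maximum.

4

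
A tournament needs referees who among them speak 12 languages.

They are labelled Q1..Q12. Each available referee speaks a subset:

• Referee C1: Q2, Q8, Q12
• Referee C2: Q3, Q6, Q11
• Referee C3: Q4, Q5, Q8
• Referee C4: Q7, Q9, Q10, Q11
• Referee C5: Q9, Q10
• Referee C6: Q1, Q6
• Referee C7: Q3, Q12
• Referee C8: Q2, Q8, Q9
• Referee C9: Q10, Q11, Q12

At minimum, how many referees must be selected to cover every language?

C1 and C3 and C4 and C6 and C7 together: C1 ∪ C3 ∪ C4 ∪ C6 ∪ C7 = {Q1, Q2, Q3, Q4, Q5, Q6, Q7, Q8, Q9, Q10, Q11, Q12} — every language is covered.
No 4 of the 9 referees cover everything (all 126 combinations miss at least one language), so 5 is optimal.

5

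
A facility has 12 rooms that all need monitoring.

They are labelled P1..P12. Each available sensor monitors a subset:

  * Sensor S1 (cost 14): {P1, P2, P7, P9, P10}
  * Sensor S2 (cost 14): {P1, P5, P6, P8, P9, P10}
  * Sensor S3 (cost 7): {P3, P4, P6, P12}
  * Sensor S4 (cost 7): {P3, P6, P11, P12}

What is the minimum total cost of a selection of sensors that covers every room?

S1, S2, S3, S4 together cover every room (S1 ∪ S2 ∪ S3 ∪ S4 = {P1, P2, P3, P4, P5, P6, P7, P8, P9, P10, P11, P12}); total cost 14 + 14 + 7 + 7 = 42.
No covering selection has total cost below 42.

42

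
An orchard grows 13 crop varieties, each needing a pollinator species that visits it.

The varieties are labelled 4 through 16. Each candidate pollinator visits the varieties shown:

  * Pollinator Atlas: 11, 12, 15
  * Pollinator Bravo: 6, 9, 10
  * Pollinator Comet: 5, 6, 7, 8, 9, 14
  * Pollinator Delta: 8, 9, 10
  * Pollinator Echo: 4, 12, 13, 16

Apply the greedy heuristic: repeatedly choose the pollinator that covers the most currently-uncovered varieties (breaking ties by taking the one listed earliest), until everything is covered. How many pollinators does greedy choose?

4

Greedy: pick Comet (covers 6 new) → pick Echo (covers 4 new) → pick Atlas (covers 2 new) → pick Bravo (covers 1 new). Total picks: 4.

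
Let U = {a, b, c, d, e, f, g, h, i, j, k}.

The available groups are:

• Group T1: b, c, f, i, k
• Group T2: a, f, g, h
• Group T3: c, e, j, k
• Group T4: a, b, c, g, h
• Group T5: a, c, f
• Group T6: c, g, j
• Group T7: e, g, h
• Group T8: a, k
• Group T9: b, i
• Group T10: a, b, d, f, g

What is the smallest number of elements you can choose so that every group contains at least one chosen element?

4

T = {a, e, i, j} meets every group (each contains at least one member of T), and |T| = 4.
No choice of 3 elements meets every group, so 4 is the minimum.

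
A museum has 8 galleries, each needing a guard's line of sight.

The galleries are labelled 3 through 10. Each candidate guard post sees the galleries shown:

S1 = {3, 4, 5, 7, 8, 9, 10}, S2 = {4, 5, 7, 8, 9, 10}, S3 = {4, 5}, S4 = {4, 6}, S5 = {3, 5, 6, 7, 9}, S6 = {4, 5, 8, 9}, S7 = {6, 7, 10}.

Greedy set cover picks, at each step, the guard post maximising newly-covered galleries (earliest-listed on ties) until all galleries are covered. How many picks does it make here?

2

Greedy: pick S1 (covers 7 new) → pick S4 (covers 1 new). Total picks: 2.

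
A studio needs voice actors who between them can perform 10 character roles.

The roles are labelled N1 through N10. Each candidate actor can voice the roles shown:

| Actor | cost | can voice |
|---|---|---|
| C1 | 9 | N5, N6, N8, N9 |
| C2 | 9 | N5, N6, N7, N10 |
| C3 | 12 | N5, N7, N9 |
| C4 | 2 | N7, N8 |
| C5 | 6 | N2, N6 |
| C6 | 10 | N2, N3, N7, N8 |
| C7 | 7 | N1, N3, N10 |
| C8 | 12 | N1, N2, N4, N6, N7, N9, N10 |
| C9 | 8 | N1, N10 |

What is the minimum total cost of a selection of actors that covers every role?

28

C1, C7, C8 together cover every role (C1 ∪ C7 ∪ C8 = {N1, N2, N3, N4, N5, N6, N7, N8, N9, N10}); total cost 9 + 7 + 12 = 28.
The greedy pick C4, C8, C7, C1 costs 30; no covering selection beats 28.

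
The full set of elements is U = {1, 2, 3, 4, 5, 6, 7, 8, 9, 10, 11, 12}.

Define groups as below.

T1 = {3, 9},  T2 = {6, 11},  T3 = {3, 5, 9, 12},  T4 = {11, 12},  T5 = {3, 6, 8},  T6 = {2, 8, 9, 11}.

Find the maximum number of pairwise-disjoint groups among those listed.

2

T2, T3 are pairwise disjoint (T2={6,11}; T3={3,5,9,12}).
Every remaining group overlaps one of these, and no 3 of the listed groups are pairwise disjoint, so 2 is the maximum.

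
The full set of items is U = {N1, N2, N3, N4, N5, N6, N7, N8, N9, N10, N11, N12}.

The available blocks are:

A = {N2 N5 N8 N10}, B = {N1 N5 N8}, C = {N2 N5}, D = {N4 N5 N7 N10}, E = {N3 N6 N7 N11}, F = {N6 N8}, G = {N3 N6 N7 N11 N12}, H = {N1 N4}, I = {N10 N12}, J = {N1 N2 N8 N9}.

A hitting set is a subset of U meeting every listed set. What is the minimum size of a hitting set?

4

T = {N1, N5, N6, N12} meets every block (each contains at least one member of T), and |T| = 4.
The blocks C, F, H, I are pairwise disjoint, so any hitting set needs a separate item for each — at least 4. Hence 4 is optimal.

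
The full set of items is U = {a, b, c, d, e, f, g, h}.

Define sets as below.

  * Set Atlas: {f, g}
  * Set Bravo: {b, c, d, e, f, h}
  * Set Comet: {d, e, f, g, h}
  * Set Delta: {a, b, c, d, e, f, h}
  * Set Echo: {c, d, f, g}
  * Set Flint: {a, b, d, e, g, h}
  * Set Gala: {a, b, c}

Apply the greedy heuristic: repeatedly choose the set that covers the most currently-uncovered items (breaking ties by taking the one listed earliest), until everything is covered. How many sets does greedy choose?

Greedy: pick Delta (covers 7 new) → pick Atlas (covers 1 new). Total picks: 2.

2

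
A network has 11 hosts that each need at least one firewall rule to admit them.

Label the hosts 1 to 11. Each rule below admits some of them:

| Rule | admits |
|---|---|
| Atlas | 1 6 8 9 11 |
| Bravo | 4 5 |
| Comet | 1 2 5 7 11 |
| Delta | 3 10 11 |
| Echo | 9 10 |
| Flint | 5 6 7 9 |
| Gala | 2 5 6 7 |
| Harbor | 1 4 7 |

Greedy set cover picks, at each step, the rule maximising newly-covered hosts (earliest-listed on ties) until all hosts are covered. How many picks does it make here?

Greedy: pick Atlas (covers 5 new) → pick Comet (covers 3 new) → pick Delta (covers 2 new) → pick Bravo (covers 1 new). Total picks: 4.

4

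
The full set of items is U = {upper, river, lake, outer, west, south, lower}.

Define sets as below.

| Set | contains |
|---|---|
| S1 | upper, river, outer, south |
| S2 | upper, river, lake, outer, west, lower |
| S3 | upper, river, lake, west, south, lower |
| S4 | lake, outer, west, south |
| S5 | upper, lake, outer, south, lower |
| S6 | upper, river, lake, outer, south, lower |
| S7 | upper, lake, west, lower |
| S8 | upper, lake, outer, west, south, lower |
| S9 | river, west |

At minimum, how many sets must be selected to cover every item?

2

S6 and S9 cover everything between them: the union {upper, river, lake, outer, west, south, lower} is all of U.
No single set has all 7 items (the largest, S2, has 6), so 2 is optimal.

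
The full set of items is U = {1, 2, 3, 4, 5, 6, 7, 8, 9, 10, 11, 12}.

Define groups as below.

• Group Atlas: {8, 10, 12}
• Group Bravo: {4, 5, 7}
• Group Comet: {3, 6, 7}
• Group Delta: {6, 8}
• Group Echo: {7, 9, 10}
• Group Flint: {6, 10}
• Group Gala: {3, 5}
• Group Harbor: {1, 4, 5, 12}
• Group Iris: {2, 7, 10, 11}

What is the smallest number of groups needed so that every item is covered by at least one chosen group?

5

Atlas and Comet and Echo and Harbor and Iris together: Atlas ∪ Comet ∪ Echo ∪ Harbor ∪ Iris = {1, 2, 3, 4, 5, 6, 7, 8, 9, 10, 11, 12} — every item is covered.
No 4 of the 9 groups cover everything (all 126 combinations miss at least one item), so 5 is optimal.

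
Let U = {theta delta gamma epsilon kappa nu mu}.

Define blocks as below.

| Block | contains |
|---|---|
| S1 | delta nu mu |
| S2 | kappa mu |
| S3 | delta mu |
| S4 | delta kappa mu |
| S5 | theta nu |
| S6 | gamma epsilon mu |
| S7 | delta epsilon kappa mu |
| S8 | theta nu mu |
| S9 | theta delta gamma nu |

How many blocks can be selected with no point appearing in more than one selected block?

S5, S7 are pairwise disjoint (S5={theta,nu}; S7={delta,epsilon,kappa,mu}).
Every remaining block overlaps one of these, and no 3 of the listed blocks are pairwise disjoint, so 2 is the maximum.

2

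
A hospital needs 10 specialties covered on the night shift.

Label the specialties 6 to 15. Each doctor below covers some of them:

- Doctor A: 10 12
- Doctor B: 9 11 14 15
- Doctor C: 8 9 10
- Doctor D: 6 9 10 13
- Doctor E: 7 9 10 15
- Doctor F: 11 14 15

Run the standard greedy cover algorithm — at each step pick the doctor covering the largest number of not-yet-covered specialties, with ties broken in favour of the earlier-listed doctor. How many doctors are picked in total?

5

Greedy: pick B (covers 4 new) → pick D (covers 3 new) → pick A (covers 1 new) → pick C (covers 1 new) → pick E (covers 1 new). Total picks: 5.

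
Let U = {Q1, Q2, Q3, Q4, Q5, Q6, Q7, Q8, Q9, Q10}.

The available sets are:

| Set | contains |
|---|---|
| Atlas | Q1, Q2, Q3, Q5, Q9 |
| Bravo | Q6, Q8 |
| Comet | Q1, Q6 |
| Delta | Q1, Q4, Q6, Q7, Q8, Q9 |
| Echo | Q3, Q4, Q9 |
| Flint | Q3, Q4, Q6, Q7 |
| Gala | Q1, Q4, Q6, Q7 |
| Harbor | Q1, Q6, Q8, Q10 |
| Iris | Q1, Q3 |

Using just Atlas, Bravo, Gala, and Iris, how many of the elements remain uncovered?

1

Union of Atlas, Bravo, Gala, Iris = {Q1, Q2, Q3, Q4, Q5, Q6, Q7, Q8, Q9}.
Not covered: Q10 — 1 element.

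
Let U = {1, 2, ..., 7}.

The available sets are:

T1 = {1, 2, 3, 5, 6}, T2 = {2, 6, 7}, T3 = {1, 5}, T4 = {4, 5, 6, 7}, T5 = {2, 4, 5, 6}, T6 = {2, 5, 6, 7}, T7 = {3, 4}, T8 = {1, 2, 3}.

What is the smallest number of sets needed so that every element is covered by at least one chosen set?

Take {T4, T8}. Their union is {1, 2, 3, 4, 5, 6, 7}, which is all 7 elements.
No single set has all 7 elements (the largest, T1, has 5), so 2 is optimal.

2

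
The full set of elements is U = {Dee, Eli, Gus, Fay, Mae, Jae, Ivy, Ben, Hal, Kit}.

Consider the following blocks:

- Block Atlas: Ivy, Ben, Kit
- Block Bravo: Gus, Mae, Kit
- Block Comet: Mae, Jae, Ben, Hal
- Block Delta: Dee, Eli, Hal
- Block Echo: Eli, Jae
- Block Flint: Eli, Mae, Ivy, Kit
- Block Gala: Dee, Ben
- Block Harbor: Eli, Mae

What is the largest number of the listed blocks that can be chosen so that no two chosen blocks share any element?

3

Bravo, Echo, Gala are pairwise disjoint (Bravo={Gus,Mae,Kit}; Echo={Eli,Jae}; Gala={Dee,Ben}).
Every remaining block overlaps one of these, and no 4 of the listed blocks are pairwise disjoint, so 3 is the maximum.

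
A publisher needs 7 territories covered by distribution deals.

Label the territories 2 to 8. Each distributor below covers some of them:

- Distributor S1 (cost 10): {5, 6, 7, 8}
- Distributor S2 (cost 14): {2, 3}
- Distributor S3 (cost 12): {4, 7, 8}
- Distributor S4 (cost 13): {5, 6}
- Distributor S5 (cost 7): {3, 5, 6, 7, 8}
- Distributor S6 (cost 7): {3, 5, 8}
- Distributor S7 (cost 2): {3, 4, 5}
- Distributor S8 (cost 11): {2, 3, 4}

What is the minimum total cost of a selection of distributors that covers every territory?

S5, S8 together cover every territory (S5 ∪ S8 = {2, 3, 4, 5, 6, 7, 8}); total cost 7 + 11 = 18.
The greedy pick S7, S5, S8 costs 20; no covering selection beats 18.

18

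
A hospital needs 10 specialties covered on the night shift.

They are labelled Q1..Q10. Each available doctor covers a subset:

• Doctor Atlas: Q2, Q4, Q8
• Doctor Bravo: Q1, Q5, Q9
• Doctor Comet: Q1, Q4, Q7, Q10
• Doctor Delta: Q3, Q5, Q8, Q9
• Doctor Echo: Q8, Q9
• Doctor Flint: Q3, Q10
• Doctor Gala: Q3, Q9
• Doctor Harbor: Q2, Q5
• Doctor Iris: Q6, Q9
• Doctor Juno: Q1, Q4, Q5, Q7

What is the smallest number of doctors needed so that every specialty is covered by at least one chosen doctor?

4

Comet and Delta and Harbor and Iris together: Comet ∪ Delta ∪ Harbor ∪ Iris = {Q1, Q2, Q3, Q4, Q5, Q6, Q7, Q8, Q9, Q10} — every specialty is covered.
No 3 of the 10 doctors cover everything (all 120 combinations miss at least one specialty), so 4 is optimal.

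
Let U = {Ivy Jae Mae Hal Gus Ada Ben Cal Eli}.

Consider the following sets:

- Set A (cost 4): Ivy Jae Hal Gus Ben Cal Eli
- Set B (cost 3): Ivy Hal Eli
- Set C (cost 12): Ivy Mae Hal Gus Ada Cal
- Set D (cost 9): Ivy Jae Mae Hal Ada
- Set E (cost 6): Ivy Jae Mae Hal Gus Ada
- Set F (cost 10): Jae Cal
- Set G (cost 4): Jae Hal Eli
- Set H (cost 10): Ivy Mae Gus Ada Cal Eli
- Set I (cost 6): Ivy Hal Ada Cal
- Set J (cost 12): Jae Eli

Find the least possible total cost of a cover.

10

A, E together cover every item (A ∪ E = {Ivy, Jae, Mae, Hal, Gus, Ada, Ben, Cal, Eli}); total cost 4 + 6 = 10.
No covering selection has total cost below 10.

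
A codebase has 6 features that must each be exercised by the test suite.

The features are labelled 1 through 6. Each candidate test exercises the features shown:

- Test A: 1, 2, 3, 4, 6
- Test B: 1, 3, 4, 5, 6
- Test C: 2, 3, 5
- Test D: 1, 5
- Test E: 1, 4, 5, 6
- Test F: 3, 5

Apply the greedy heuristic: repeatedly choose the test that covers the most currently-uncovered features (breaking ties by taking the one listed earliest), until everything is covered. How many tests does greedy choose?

2

Greedy: pick A (covers 5 new) → pick B (covers 1 new). Total picks: 2.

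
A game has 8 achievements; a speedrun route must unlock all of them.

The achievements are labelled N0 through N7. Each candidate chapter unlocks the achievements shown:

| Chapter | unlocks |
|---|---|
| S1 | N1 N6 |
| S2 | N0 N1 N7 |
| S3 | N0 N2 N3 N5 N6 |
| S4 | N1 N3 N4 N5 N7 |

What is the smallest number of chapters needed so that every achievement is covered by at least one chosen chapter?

S3 and S4 together: S3 ∪ S4 = {N0, N1, N2, N3, N4, N5, N6, N7} — every achievement is covered.
No single chapter has all 8 achievements (the largest, S3, has 5), so 2 is optimal.

2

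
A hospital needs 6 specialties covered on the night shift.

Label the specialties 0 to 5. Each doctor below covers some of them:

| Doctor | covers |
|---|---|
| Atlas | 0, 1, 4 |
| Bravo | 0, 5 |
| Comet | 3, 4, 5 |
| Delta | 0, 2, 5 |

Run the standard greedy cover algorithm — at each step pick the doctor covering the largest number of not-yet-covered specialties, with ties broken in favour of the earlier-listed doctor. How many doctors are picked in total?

3

Greedy: pick Atlas (covers 3 new) → pick Comet (covers 2 new) → pick Delta (covers 1 new). Total picks: 3.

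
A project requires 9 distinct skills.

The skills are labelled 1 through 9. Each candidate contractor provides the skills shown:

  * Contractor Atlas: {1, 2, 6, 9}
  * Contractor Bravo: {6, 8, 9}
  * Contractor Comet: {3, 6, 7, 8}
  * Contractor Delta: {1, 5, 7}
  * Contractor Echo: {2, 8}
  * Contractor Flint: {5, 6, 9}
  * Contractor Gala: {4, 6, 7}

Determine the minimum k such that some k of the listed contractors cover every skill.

4

Take {Atlas, Comet, Delta, Gala}. Their union is {1, 2, 3, 4, 5, 6, 7, 8, 9}, which is all 9 skills.
No 3 of the 7 contractors cover everything (all 35 combinations miss at least one skill), so 4 is optimal.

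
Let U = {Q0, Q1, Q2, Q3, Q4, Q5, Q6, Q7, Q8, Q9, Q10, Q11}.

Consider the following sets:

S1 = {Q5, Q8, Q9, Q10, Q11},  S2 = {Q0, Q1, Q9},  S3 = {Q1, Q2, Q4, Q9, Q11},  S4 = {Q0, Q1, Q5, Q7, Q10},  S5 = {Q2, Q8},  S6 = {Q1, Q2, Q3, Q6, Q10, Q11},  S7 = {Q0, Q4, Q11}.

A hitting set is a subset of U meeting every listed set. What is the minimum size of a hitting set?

H = {Q0, Q1, Q8} meets every set (each contains at least one member of H), and |H| = 3.
No choice of 2 points meets every set, so 3 is the minimum.

3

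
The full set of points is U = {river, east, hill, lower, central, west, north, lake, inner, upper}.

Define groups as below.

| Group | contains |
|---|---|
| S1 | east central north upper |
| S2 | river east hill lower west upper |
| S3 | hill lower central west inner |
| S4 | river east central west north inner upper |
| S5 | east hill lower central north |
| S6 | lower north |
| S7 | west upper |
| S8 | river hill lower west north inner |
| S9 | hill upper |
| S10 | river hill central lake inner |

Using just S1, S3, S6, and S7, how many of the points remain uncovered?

Union of S1, S3, S6, S7 = {east, hill, lower, central, west, north, inner, upper}.
Not covered: river, lake — 2 points.

2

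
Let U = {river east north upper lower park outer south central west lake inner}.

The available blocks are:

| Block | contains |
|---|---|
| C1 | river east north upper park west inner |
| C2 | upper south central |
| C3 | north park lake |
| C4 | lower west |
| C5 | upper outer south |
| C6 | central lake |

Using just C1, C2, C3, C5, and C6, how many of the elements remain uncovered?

Union of C1, C2, C3, C5, C6 = {river, east, north, upper, park, outer, south, central, west, lake, inner}.
Not covered: lower — 1 element.

1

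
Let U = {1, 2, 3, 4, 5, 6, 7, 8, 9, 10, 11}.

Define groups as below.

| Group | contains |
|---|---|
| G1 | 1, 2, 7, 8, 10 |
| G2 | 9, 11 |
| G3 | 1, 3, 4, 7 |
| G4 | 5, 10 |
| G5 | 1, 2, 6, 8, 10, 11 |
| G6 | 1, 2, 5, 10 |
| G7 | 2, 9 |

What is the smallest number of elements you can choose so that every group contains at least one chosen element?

The 3 elements {1, 5, 9} hit every group.
The groups G2, G3, G4 are pairwise disjoint, so any hitting set needs a separate element for each — at least 3. Hence 3 is optimal.

3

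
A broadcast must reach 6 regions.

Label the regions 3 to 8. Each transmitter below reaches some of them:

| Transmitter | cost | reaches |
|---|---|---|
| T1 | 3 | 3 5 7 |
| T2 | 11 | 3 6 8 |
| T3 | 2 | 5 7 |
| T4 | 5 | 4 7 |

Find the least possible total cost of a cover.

18

T2, T3, T4 together cover every region (T2 ∪ T3 ∪ T4 = {3, 4, 5, 6, 7, 8}); total cost 11 + 2 + 5 = 18.
The greedy pick T1, T4, T2 costs 19; no covering selection beats 18.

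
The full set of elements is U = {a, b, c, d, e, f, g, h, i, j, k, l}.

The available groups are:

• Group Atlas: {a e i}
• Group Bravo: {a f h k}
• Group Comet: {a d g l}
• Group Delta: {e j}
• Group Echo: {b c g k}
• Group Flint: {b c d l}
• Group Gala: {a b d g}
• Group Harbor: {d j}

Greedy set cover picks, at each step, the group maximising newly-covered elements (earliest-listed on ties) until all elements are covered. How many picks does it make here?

5

Greedy: pick Bravo (covers 4 new) → pick Flint (covers 4 new) → pick Atlas (covers 2 new) → pick Comet (covers 1 new) → pick Delta (covers 1 new). Total picks: 5.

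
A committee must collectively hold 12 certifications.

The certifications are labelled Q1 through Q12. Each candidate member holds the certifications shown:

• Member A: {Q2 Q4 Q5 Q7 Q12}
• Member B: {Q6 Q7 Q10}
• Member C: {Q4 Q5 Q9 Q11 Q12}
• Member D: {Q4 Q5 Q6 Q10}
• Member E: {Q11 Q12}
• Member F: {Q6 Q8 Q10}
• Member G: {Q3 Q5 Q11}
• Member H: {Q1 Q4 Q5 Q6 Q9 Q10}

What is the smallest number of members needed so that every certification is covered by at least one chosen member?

4

A and F and G and H together: A ∪ F ∪ G ∪ H = {Q1, Q2, Q3, Q4, Q5, Q6, Q7, Q8, Q9, Q10, Q11, Q12} — every certification is covered.
No 3 of the 8 members cover everything (all 56 combinations miss at least one certification), so 4 is optimal.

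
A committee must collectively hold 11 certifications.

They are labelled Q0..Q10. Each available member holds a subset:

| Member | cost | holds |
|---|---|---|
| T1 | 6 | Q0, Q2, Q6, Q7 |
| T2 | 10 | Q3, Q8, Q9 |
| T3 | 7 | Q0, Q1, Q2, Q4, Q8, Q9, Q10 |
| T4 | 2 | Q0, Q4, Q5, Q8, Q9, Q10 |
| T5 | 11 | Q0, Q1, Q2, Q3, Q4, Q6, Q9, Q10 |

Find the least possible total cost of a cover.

19

T1, T4, T5 together cover every certification (T1 ∪ T4 ∪ T5 = {Q0, Q1, Q2, Q3, Q4, Q5, Q6, Q7, Q8, Q9, Q10}); total cost 6 + 2 + 11 = 19.
No covering selection has total cost below 19.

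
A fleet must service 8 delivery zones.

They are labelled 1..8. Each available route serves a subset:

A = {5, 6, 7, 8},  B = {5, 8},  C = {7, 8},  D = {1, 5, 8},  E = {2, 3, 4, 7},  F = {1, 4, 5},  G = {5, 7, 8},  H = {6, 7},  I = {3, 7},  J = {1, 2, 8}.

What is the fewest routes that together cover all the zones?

Take {D, E, H}. Their union is {1, 2, 3, 4, 5, 6, 7, 8}, which is all 8 zones.
No 2 of the 10 routes cover everything (all 45 combinations miss at least one zone), so 3 is optimal.

3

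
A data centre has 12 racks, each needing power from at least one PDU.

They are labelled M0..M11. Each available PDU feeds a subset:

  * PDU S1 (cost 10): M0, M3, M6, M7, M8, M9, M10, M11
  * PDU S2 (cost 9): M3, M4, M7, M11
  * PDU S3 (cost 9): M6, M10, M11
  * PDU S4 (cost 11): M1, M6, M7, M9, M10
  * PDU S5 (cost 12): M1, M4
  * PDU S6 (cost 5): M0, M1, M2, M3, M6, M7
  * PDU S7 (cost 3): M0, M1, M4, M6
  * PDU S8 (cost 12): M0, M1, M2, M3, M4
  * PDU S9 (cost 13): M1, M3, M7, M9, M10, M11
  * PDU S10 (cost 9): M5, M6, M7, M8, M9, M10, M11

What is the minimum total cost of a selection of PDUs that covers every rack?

S6, S7, S10 together cover every rack (S6 ∪ S7 ∪ S10 = {M0, M1, M2, M3, M4, M5, M6, M7, M8, M9, M10, M11}); total cost 5 + 3 + 9 = 17.
No covering selection has total cost below 17.

17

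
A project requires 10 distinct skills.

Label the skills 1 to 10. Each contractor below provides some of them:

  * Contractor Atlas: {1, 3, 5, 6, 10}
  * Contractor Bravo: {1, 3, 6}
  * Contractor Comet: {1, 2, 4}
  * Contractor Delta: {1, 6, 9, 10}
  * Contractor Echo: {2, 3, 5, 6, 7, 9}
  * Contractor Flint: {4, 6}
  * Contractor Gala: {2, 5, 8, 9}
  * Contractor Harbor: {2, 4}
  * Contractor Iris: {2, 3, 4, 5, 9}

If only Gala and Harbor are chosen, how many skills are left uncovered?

5

Union of Gala, Harbor = {2, 4, 5, 8, 9}.
Not covered: 1, 3, 6, 7, 10 — 5 skills.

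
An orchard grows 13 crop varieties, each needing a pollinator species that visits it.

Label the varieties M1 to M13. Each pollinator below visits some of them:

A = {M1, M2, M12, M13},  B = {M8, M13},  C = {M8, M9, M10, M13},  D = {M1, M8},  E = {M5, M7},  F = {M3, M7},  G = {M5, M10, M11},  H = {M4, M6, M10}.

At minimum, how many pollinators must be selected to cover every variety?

5

A and C and F and G and H together: A ∪ C ∪ F ∪ G ∪ H = {M1, M2, M3, M4, M5, M6, M7, M8, M9, M10, M11, M12, M13} — every variety is covered.
No 4 of the 8 pollinators cover everything (all 70 combinations miss at least one variety), so 5 is optimal.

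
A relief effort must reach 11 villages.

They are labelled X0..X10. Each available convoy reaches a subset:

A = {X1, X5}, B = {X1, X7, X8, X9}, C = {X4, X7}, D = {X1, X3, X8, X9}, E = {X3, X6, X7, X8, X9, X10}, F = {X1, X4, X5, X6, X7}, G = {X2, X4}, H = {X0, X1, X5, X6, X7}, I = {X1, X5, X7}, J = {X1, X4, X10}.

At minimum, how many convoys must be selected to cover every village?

3

Take {E, G, H}. Their union is {X0, X1, X2, X3, X4, X5, X6, X7, X8, X9, X10}, which is all 11 villages.
Only H contains X0, so H is forced; the remaining 6 villages need at least 2 more convoys (each remaining convoy adds at most 4) — so at least 3 convoys are needed, and 3 is optimal.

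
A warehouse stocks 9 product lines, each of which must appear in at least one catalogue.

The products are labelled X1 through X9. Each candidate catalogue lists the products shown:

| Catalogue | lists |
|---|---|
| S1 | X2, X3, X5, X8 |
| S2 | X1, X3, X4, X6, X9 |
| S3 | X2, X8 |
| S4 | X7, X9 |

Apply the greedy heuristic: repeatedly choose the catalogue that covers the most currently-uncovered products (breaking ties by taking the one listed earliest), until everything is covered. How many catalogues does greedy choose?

3

Greedy: pick S2 (covers 5 new) → pick S1 (covers 3 new) → pick S4 (covers 1 new). Total picks: 3.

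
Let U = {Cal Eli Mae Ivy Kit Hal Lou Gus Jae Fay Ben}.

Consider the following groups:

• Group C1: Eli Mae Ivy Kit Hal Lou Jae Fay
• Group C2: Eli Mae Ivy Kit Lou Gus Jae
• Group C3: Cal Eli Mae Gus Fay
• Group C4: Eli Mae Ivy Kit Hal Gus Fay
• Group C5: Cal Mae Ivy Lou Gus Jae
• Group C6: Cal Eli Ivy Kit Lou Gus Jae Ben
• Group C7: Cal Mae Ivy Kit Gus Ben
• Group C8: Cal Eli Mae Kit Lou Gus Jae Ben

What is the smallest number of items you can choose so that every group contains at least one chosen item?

The 2 items {Mae, Ben} hit every group.
No single item lies in every group, so at least 2 are needed and 2 is optimal.

2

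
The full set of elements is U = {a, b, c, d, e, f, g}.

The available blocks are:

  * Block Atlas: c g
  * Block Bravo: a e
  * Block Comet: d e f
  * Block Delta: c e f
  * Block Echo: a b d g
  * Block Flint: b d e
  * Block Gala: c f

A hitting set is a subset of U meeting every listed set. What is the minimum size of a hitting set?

3

The 3 elements {c, d, e} hit every block.
No choice of 2 elements meets every block, so 3 is the minimum.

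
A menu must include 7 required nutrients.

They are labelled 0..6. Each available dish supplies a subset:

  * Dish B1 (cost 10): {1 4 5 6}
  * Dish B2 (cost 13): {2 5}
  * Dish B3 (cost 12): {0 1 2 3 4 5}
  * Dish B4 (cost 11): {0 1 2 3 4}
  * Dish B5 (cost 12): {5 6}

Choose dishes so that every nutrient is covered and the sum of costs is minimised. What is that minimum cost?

B1, B4 together cover every nutrient (B1 ∪ B4 = {0, 1, 2, 3, 4, 5, 6}); total cost 10 + 11 = 21.
The greedy pick B3, B1 costs 22; no covering selection beats 21.

21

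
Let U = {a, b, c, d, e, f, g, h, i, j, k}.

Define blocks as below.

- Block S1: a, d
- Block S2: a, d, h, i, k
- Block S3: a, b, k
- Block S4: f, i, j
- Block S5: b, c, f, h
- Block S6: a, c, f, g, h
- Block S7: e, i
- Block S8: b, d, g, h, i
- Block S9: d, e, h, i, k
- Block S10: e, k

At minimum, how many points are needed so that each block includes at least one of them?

T = {a, h, i, k} meets every block (each contains at least one member of T), and |T| = 4.
No choice of 3 points meets every block, so 4 is the minimum.

4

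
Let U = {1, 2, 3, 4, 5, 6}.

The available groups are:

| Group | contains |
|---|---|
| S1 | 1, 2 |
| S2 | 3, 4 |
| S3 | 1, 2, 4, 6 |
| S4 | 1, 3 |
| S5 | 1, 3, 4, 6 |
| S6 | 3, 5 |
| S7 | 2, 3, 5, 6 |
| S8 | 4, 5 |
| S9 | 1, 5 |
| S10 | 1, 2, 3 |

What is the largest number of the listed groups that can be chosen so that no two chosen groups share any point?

S1, S6 are pairwise disjoint (S1={1,2}; S6={3,5}).
Every remaining group overlaps one of these, and no 3 of the listed groups are pairwise disjoint, so 2 is the maximum.

2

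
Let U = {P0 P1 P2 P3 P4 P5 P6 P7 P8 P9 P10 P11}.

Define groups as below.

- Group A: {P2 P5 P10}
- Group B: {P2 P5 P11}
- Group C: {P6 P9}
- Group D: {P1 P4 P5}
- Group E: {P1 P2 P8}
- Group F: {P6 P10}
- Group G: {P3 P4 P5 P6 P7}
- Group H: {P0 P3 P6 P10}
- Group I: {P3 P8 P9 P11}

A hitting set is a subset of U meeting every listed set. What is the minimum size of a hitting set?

3

T = {P5, P6, P8} meets every group (each contains at least one member of T), and |T| = 3.
The groups D, F, I are pairwise disjoint, so any hitting set needs a separate element for each — at least 3. Hence 3 is optimal.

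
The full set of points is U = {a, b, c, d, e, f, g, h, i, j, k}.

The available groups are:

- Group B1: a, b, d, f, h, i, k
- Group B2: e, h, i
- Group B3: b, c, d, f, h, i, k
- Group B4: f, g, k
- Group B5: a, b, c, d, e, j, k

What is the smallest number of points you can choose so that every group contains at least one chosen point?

Take T = {e, f}. Each listed group contains at least one of these, so T is a hitting set of size 2.
The groups B2, B4 are pairwise disjoint, so any hitting set needs a separate point for each — at least 2. Hence 2 is optimal.

2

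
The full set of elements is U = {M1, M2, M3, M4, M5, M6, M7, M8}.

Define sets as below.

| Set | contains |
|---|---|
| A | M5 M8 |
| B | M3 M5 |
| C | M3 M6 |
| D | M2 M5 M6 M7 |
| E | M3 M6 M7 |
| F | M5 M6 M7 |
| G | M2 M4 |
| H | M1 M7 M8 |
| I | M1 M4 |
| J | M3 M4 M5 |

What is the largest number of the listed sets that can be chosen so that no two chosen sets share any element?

A, C, G are pairwise disjoint (A={M5,M8}; C={M3,M6}; G={M2,M4}).
Every remaining set overlaps one of these, and no 4 of the listed sets are pairwise disjoint, so 3 is the maximum.

3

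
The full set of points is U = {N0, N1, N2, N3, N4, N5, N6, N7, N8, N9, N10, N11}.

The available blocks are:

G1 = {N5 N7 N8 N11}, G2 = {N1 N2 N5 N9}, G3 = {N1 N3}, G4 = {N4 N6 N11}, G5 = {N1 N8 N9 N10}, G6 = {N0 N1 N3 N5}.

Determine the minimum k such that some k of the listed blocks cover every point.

5

Take {G1, G2, G4, G5, G6}. Their union is {N0, N1, N2, N3, N4, N5, N6, N7, N8, N9, N10, N11}, which is all 12 points.
No 4 of the 6 blocks cover everything (all 15 combinations miss at least one point), so 5 is optimal.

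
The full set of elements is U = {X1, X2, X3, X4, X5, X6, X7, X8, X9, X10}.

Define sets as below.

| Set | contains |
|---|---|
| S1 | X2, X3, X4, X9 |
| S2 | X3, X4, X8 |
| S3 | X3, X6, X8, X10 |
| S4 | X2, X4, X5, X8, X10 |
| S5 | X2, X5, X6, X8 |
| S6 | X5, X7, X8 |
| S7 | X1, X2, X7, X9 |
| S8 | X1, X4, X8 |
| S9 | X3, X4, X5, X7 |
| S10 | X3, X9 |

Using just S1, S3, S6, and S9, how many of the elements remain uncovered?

1

Union of S1, S3, S6, S9 = {X2, X3, X4, X5, X6, X7, X8, X9, X10}.
Not covered: X1 — 1 element.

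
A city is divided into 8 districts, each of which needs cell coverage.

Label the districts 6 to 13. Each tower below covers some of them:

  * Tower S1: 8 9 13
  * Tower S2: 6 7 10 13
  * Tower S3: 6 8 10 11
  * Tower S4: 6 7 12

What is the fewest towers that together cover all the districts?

3

Take {S1, S3, S4}. Their union is {6, 7, 8, 9, 10, 11, 12, 13}, which is all 8 districts.
Only S1 contains 9, so S1 is forced; the remaining 5 districts need at least 2 more towers (each remaining tower adds at most 3) — so at least 3 towers are needed, and 3 is optimal.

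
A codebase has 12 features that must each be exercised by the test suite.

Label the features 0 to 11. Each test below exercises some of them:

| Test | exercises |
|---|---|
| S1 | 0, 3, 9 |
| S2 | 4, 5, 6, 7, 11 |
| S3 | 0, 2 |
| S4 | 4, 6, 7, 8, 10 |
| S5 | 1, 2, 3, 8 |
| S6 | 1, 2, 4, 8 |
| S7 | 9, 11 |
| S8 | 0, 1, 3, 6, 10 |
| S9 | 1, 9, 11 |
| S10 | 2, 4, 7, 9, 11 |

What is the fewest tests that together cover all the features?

S1 and S2 and S5 and S8 together: S1 ∪ S2 ∪ S5 ∪ S8 = {0, 1, 2, 3, 4, 5, 6, 7, 8, 9, 10, 11} — every feature is covered.
No 3 of the 10 tests cover everything (all 120 combinations miss at least one feature), so 4 is optimal.

4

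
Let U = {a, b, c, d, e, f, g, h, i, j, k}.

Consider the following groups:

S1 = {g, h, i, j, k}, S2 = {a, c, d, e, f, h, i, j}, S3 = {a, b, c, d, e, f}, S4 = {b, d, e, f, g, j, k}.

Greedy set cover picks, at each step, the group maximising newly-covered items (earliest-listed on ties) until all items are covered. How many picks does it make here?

2

Greedy: pick S2 (covers 8 new) → pick S4 (covers 3 new). Total picks: 2.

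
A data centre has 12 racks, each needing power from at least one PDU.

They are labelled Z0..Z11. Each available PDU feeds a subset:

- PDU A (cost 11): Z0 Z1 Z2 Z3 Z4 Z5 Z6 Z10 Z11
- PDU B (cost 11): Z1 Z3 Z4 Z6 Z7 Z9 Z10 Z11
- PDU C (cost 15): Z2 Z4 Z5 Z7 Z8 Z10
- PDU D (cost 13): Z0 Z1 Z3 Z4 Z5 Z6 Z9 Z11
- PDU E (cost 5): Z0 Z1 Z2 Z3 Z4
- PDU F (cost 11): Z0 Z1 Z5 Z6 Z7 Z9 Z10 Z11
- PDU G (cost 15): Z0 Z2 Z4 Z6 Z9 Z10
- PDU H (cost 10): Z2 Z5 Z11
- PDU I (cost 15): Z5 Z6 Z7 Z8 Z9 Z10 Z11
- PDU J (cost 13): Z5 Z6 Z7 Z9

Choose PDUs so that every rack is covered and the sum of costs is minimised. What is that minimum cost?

20

E, I together cover every rack (E ∪ I = {Z0, Z1, Z2, Z3, Z4, Z5, Z6, Z7, Z8, Z9, Z10, Z11}); total cost 5 + 15 = 20.
The greedy pick E, F, C costs 31; no covering selection beats 20.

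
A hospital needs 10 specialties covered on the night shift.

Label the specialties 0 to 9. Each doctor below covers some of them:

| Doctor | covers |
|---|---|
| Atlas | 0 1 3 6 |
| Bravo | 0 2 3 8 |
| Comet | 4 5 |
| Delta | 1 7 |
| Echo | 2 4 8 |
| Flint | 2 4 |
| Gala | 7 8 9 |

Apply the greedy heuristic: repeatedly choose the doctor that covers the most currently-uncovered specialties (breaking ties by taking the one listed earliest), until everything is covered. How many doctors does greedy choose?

4

Greedy: pick Atlas (covers 4 new) → pick Echo (covers 3 new) → pick Gala (covers 2 new) → pick Comet (covers 1 new). Total picks: 4.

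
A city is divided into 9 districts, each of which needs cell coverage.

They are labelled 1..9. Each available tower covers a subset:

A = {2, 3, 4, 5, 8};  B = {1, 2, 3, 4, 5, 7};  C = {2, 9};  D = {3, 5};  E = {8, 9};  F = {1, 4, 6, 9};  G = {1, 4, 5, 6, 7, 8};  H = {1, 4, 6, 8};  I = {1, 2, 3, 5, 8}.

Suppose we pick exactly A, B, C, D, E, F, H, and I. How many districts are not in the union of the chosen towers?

0

Union of A, B, C, D, E, F, H, I = {1, 2, 3, 4, 5, 6, 7, 8, 9} — that's every district, so 0 are uncovered.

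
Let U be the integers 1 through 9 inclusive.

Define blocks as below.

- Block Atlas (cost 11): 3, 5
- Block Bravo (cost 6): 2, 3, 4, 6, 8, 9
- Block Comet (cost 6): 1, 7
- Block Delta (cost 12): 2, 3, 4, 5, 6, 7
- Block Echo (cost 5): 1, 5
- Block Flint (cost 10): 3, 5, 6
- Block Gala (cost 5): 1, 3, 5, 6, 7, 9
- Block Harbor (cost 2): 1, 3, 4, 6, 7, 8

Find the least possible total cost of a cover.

Bravo, Gala together cover every element (Bravo ∪ Gala = {1, 2, 3, 4, 5, 6, 7, 8, 9}); total cost 6 + 5 = 11.
The greedy pick Harbor, Gala, Bravo costs 13; no covering selection beats 11.

11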